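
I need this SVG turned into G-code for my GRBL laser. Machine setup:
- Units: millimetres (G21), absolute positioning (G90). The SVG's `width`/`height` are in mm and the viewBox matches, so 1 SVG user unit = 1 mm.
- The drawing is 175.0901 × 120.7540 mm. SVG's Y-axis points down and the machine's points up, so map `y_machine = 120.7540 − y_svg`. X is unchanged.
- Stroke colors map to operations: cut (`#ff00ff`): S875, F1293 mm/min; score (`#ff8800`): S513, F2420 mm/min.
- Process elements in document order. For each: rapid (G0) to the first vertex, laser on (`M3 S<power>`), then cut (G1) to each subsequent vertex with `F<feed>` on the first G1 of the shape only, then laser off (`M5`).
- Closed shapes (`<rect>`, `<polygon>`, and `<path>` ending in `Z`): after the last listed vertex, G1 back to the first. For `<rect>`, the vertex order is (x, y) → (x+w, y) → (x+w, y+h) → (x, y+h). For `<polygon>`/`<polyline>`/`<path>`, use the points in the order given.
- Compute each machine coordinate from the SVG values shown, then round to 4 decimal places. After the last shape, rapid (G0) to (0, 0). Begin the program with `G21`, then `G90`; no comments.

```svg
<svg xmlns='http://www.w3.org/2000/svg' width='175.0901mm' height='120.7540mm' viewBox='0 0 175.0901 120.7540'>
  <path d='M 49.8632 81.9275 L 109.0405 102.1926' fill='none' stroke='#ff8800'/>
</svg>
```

G21
G90
G0 X49.8632 Y38.8265
M3 S513
G1 X109.0405 Y18.5614 F2420
M5
G0 X0.0000 Y0.0000

1 u = 1 mm; y_m = 120.7540 − y.

[1] `<path>` line segment, #ff8800→score S513 F2420: (49.8632,38.8265) → (109.0405,18.5614)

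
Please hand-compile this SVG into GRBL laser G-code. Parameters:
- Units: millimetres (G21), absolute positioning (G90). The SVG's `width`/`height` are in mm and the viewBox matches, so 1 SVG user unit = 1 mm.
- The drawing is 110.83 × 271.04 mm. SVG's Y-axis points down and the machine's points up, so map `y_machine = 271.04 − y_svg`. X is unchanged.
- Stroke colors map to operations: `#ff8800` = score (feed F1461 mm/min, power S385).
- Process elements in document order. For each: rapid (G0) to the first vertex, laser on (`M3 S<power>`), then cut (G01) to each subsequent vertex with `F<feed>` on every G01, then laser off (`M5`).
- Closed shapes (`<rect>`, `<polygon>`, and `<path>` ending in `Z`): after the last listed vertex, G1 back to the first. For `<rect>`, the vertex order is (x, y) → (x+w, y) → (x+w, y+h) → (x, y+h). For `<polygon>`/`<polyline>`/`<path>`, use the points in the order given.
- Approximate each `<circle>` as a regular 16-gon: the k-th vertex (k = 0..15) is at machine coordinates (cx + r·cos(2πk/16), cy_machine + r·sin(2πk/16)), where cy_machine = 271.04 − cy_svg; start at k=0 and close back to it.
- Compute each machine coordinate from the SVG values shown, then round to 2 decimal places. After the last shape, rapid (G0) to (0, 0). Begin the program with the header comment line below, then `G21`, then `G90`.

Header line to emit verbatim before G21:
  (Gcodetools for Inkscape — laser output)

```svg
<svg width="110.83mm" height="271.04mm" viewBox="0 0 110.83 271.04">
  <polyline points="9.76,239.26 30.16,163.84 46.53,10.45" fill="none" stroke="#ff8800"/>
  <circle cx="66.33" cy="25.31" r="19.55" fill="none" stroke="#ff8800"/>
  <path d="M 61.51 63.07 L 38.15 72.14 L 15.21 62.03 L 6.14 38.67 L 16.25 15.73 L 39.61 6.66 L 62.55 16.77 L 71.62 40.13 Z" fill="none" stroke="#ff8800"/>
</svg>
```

1 u = 1 mm; y_m = 271.04 − y.

[1] `<polyline>` open polyline, #ff8800→score S385 F1461: (9.76,31.78) → (30.16,107.20) → (46.53,260.59)

[2] `<circle>` circle, #ff8800→score S385 F1461: (85.88,245.73) → (84.39,253.21) → (80.15,259.55) → (73.81,263.79) → (66.33,265.28) → (58.85,263.79) → (52.51,259.55) → (48.27,253.21) → (46.78,245.73) → (48.27,238.25) → (52.51,231.91) → (58.85,227.67) → (66.33,226.18) → (73.81,227.67) → (80.15,231.91) → (84.39,238.25) → (85.88,245.73) (closed)

[3] `<path>` regular polygon, #ff8800→score S385 F1461: (61.51,207.97) → (38.15,198.90) → (15.21,209.01) → (6.14,232.37) → (16.25,255.31) → (39.61,264.38) → (62.55,254.27) → (71.62,230.91) → (61.51,207.97) (closed)

(Gcodetools for Inkscape — laser output)
G21
G90
G0 X9.76 Y31.78
M3 S385
G01 X30.16 Y107.20 F1461
G01 X46.53 Y260.59 F1461
M5
G0 X85.88 Y245.73
M3 S385
G01 X84.39 Y253.21 F1461
G01 X80.15 Y259.55 F1461
G01 X73.81 Y263.79 F1461
G01 X66.33 Y265.28 F1461
G01 X58.85 Y263.79 F1461
G01 X52.51 Y259.55 F1461
G01 X48.27 Y253.21 F1461
G01 X46.78 Y245.73 F1461
G01 X48.27 Y238.25 F1461
G01 X52.51 Y231.91 F1461
G01 X58.85 Y227.67 F1461
G01 X66.33 Y226.18 F1461
G01 X73.81 Y227.67 F1461
G01 X80.15 Y231.91 F1461
G01 X84.39 Y238.25 F1461
G01 X85.88 Y245.73 F1461
M5
G0 X61.51 Y207.97
M3 S385
G01 X38.15 Y198.90 F1461
G01 X15.21 Y209.01 F1461
G01 X6.14 Y232.37 F1461
G01 X16.25 Y255.31 F1461
G01 X39.61 Y264.38 F1461
G01 X62.55 Y254.27 F1461
G01 X71.62 Y230.91 F1461
G01 X61.51 Y207.97 F1461
M5
G0 X0.00 Y0.00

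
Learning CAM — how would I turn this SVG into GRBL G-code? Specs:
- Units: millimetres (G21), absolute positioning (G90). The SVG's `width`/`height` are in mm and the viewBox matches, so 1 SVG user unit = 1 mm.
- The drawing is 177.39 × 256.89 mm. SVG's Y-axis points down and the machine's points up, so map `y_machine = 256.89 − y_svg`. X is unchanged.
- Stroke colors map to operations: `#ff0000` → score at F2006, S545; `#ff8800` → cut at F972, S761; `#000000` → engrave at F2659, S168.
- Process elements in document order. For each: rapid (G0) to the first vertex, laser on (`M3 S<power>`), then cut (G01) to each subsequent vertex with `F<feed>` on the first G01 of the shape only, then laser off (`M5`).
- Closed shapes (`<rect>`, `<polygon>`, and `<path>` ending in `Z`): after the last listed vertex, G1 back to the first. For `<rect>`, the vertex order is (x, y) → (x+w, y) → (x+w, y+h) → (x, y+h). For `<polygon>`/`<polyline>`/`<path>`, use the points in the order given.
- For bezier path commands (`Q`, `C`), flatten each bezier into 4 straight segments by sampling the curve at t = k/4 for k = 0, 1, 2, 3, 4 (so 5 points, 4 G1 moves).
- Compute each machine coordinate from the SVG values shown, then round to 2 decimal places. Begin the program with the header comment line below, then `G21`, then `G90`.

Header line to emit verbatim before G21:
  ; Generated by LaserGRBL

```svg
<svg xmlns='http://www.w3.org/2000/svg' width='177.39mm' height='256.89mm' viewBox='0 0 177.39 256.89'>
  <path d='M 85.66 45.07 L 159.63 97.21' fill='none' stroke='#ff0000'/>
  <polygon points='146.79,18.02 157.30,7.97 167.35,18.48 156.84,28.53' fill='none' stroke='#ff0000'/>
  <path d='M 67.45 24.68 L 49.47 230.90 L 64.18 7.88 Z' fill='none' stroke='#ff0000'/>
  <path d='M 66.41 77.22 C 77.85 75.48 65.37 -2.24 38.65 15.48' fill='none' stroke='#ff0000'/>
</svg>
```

viewBox `0 0 177.39 256.89` with mm width/height → 1 unit = 1 mm. Flip: y_m = 256.89 − y_svg.

**Shape 1** — `<path>` line segment, stroke `#ff0000` → score (S545, F2006). Machine vertices: (85.66,211.82) → (159.63,159.68). Open path.

**Shape 2** — `<polygon>` regular polygon, stroke `#ff0000` → score (S545, F2006). Machine vertices: (146.79,238.87) → (157.30,248.92) → (167.35,238.41) → (156.84,228.36) → (146.79,238.87). Closed: final G1 returns to the first vertex.

**Shape 3** — `<path>` closed polygon, stroke `#ff0000` → score (S545, F2006). Machine vertices: (67.45,232.21) → (49.47,25.99) → (64.18,249.01) → (67.45,232.21). Closed: final G1 returns to the first vertex.

**Shape 4** — `<path>` cubic bezier, stroke `#ff0000` → score (S545, F2006). Control points (SVG): P0=(66.41,77.22), P1=(77.85,75.48), P2=(65.37,-2.24), P3=(38.65,15.48); sampled at t=k/4. Machine vertices: (66.41,179.67) → (70.66,192.54) → (66.84,217.84) → (55.87,239.48) → (38.65,241.41). Open path.

; Generated by LaserGRBL
G21
G90
G0 X85.66 Y211.82
M3 S545
G01 X159.63 Y159.68 F2006
M5
G0 X146.79 Y238.87
M3 S545
G01 X157.30 Y248.92 F2006
G01 X167.35 Y238.41
G01 X156.84 Y228.36
G01 X146.79 Y238.87
M5
G0 X67.45 Y232.21
M3 S545
G01 X49.47 Y25.99 F2006
G01 X64.18 Y249.01
G01 X67.45 Y232.21
M5
G0 X66.41 Y179.67
M3 S545
G01 X70.66 Y192.54 F2006
G01 X66.84 Y217.84
G01 X55.87 Y239.48
G01 X38.65 Y241.41
M5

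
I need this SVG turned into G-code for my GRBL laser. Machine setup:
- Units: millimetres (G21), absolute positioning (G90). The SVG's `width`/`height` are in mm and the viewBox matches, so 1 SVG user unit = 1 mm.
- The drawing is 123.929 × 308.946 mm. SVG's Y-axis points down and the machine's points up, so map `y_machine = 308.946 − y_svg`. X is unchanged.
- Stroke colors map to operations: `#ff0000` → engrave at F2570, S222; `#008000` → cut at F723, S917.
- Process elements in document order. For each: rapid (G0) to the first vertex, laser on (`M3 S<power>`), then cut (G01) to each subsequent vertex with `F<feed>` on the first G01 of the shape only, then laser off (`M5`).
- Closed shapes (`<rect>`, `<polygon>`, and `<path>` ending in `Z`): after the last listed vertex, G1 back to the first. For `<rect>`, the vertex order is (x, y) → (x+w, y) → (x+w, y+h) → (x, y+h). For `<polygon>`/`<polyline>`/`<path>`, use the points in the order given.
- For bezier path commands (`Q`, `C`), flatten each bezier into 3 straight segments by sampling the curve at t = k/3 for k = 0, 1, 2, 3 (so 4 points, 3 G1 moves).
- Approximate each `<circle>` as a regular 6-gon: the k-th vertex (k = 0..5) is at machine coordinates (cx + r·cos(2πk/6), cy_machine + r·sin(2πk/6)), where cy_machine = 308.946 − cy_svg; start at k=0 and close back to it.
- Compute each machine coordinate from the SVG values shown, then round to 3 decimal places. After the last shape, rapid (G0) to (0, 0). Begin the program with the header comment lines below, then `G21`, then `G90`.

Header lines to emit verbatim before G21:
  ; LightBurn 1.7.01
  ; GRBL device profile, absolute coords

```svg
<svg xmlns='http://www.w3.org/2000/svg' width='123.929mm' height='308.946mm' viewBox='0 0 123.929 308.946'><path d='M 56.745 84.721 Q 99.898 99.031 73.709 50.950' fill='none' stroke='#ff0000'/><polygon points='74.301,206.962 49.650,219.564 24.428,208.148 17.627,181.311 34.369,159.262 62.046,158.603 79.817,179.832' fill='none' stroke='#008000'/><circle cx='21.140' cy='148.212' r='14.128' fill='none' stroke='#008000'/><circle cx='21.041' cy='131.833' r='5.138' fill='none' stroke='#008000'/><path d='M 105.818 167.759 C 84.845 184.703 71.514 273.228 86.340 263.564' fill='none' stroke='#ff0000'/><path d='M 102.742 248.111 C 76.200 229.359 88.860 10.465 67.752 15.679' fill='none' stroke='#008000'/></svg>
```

1 u = 1 mm; y_m = 308.946 − y.

[1] `<path>` quadratic bezier, #ff0000→engrave S222 F2570: (56.745,224.225) → (77.809,221.617) → (83.464,232.874) → (73.709,257.996)

[2] `<polygon>` regular polygon, #008000→cut S917 F723: (74.301,101.984) → (49.650,89.382) → (24.428,100.798) → (17.627,127.635) → (34.369,149.684) → (62.046,150.343) → (79.817,129.114) → (74.301,101.984) (closed)

[3] `<circle>` circle, #008000→cut S917 F723: (35.268,160.734) → (28.204,172.969) → (14.076,172.969) → (7.012,160.734) → (14.076,148.499) → (28.204,148.499) → (35.268,160.734) (closed)

[4] `<circle>` circle, #008000→cut S917 F723: (26.179,177.113) → (23.610,181.563) → (18.472,181.563) → (15.903,177.113) → (18.472,172.663) → (23.610,172.663) → (26.179,177.113) (closed)

[5] `<path>` cubic bezier, #ff0000→engrave S222 F2570: (105.818,141.187) → (88.152,106.670) → (80.140,62.160) → (86.340,45.382)

[6] `<path>` cubic bezier, #008000→cut S917 F723: (102.742,60.835) → (86.565,130.588) → (80.307,239.491) → (67.752,293.267)

; LightBurn 1.7.01
; GRBL device profile, absolute coords
G21
G90
G0 X56.745 Y224.225
M3 S222
G01 X77.809 Y221.617 F2570
G01 X83.464 Y232.874
G01 X73.709 Y257.996
M5
G0 X74.301 Y101.984
M3 S917
G01 X49.650 Y89.382 F723
G01 X24.428 Y100.798
G01 X17.627 Y127.635
G01 X34.369 Y149.684
G01 X62.046 Y150.343
G01 X79.817 Y129.114
G01 X74.301 Y101.984
M5
G0 X35.268 Y160.734
M3 S917
G01 X28.204 Y172.969 F723
G01 X14.076 Y172.969
G01 X7.012 Y160.734
G01 X14.076 Y148.499
G01 X28.204 Y148.499
G01 X35.268 Y160.734
M5
G0 X26.179 Y177.113
M3 S917
G01 X23.610 Y181.563 F723
G01 X18.472 Y181.563
G01 X15.903 Y177.113
G01 X18.472 Y172.663
G01 X23.610 Y172.663
G01 X26.179 Y177.113
M5
G0 X105.818 Y141.187
M3 S222
G01 X88.152 Y106.670 F2570
G01 X80.140 Y62.160
G01 X86.340 Y45.382
M5
G0 X102.742 Y60.835
M3 S917
G01 X86.565 Y130.588 F723
G01 X80.307 Y239.491
G01 X67.752 Y293.267
M5
G0 X0.000 Y0.000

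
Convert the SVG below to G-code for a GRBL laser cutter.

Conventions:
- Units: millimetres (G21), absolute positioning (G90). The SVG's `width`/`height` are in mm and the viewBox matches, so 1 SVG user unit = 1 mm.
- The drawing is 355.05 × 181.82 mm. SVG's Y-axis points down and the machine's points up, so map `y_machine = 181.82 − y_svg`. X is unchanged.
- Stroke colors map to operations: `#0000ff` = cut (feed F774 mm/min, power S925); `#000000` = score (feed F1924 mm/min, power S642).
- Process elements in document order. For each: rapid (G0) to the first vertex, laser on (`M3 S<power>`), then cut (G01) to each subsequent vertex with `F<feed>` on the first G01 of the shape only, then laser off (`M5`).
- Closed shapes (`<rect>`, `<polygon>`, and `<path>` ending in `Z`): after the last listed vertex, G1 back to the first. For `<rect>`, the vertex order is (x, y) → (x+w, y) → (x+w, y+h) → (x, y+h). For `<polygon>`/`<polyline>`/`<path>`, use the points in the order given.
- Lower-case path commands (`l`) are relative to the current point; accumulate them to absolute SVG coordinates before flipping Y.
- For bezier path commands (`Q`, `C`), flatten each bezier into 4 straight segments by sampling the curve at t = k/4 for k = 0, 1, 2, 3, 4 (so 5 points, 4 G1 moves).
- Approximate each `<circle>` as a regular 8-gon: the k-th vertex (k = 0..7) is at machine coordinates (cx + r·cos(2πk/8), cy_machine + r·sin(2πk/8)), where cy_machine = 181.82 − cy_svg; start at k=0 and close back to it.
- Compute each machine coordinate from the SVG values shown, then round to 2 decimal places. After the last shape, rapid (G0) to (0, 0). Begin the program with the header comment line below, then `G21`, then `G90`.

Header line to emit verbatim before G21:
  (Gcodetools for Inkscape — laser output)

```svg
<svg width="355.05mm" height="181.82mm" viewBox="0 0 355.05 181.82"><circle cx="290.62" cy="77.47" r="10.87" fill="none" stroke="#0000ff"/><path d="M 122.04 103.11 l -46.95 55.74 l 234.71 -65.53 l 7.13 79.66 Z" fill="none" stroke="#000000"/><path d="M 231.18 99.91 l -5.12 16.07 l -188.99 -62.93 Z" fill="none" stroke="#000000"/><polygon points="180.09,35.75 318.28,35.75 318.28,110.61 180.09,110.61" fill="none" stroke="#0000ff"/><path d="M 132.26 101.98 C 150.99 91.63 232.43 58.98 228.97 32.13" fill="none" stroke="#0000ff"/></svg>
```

(Gcodetools for Inkscape — laser output)
G21
G90
G0 X301.49 Y104.35
M3 S925
G01 X298.31 Y112.04 F774
G01 X290.62 Y115.22
G01 X282.93 Y112.04
G01 X279.75 Y104.35
G01 X282.93 Y96.66
G01 X290.62 Y93.48
G01 X298.31 Y96.66
G01 X301.49 Y104.35
M5
G0 X122.04 Y78.71
M3 S642
G01 X75.09 Y22.97 F1924
G01 X309.80 Y88.50
G01 X316.93 Y8.84
G01 X122.04 Y78.71
M5
G0 X231.18 Y81.91
M3 S642
G01 X226.06 Y65.84 F1924
G01 X37.07 Y128.77
G01 X231.18 Y81.91
M5
G0 X180.09 Y146.07
M3 S925
G01 X318.28 Y146.07 F774
G01 X318.28 Y71.21
G01 X180.09 Y71.21
G01 X180.09 Y146.07
M5
G0 X132.26 Y79.84
M3 S925
G01 X155.76 Y91.34 F774
G01 X188.94 Y108.58
G01 X217.95 Y128.90
G01 X228.97 Y149.69
M5
G0 X0.00 Y0.00

1 u = 1 mm; y_m = 181.82 − y.

[1] `<circle>` circle, #0000ff→cut S925 F774: (301.49,104.35) → (298.31,112.04) → (290.62,115.22) → (282.93,112.04) → (279.75,104.35) → (282.93,96.66) → (290.62,93.48) → (298.31,96.66) → (301.49,104.35) (closed)

[2] `<path>` closed polygon, #000000→score S642 F1924: (122.04,78.71) → (75.09,22.97) → (309.80,88.50) → (316.93,8.84) → (122.04,78.71) (closed)

[3] `<path>` closed polygon, #000000→score S642 F1924: (231.18,81.91) → (226.06,65.84) → (37.07,128.77) → (231.18,81.91) (closed)

[4] `<polygon>` rectangle, #0000ff→cut S925 F774: (180.09,146.07) → (318.28,146.07) → (318.28,71.21) → (180.09,71.21) → (180.09,146.07) (closed)

[5] `<path>` cubic bezier, #0000ff→cut S925 F774: (132.26,79.84) → (155.76,91.34) → (188.94,108.58) → (217.95,128.90) → (228.97,149.69)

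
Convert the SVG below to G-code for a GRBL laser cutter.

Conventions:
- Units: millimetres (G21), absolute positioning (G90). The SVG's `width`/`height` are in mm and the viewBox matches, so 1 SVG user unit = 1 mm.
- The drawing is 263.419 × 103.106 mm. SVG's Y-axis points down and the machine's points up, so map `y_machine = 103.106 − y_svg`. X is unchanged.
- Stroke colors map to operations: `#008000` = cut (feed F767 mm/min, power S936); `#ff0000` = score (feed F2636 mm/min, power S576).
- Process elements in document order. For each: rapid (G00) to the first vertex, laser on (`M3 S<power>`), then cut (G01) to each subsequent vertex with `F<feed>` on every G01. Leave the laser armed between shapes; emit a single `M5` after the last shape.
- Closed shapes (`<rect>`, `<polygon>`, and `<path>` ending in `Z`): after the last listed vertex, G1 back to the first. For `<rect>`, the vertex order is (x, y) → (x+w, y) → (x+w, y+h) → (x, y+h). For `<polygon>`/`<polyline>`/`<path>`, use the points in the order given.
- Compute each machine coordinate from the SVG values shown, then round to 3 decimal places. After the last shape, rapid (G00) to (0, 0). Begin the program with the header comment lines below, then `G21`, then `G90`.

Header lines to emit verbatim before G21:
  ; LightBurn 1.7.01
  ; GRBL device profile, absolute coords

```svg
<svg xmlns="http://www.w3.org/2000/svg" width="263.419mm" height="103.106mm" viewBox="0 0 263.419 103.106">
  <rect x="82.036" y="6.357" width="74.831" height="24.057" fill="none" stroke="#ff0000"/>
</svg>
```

1 u = 1 mm; y_m = 103.106 − y.

[1] `<rect>` rectangle, #ff0000→score S576 F2636: (82.036,96.749) → (156.867,96.749) → (156.867,72.692) → (82.036,72.692) → (82.036,96.749) (closed)

; LightBurn 1.7.01
; GRBL device profile, absolute coords
G21
G90
G00 X82.036 Y96.749
M3 S576
G01 X156.867 Y96.749 F2636
G01 X156.867 Y72.692 F2636
G01 X82.036 Y72.692 F2636
G01 X82.036 Y96.749 F2636
M5
G00 X0.000 Y0.000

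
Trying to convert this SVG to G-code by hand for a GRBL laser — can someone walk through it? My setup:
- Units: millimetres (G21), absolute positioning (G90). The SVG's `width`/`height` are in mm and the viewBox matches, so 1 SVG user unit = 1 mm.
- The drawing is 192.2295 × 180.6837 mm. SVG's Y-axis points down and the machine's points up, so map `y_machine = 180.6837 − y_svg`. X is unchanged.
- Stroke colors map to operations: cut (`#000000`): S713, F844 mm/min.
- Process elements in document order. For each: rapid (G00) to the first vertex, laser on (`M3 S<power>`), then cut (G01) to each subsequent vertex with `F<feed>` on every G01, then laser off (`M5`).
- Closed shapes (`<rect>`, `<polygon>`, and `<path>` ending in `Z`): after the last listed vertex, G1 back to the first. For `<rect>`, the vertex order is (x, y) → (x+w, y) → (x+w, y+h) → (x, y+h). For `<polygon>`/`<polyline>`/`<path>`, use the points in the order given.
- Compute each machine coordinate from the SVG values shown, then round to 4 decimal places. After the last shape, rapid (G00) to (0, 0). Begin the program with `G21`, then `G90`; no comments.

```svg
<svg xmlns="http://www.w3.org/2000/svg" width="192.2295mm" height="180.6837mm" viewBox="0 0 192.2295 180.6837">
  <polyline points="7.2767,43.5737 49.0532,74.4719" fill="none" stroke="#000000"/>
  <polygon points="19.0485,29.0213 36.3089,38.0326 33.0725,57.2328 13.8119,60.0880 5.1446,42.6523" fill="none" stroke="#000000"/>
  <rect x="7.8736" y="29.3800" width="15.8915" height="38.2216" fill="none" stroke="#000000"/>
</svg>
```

1 u = 1 mm; y_m = 180.6837 − y.

[1] `<polyline>` line segment, #000000→cut S713 F844: (7.2767,137.1100) → (49.0532,106.2118)

[2] `<polygon>` regular polygon, #000000→cut S713 F844: (19.0485,151.6624) → (36.3089,142.6511) → (33.0725,123.4509) → (13.8119,120.5957) → (5.1446,138.0314) → (19.0485,151.6624) (closed)

[3] `<rect>` rectangle, #000000→cut S713 F844: (7.8736,151.3037) → (23.7651,151.3037) → (23.7651,113.0821) → (7.8736,113.0821) → (7.8736,151.3037) (closed)

G21
G90
G00 X7.2767 Y137.1100
M3 S713
G01 X49.0532 Y106.2118 F844
M5
G00 X19.0485 Y151.6624
M3 S713
G01 X36.3089 Y142.6511 F844
G01 X33.0725 Y123.4509 F844
G01 X13.8119 Y120.5957 F844
G01 X5.1446 Y138.0314 F844
G01 X19.0485 Y151.6624 F844
M5
G00 X7.8736 Y151.3037
M3 S713
G01 X23.7651 Y151.3037 F844
G01 X23.7651 Y113.0821 F844
G01 X7.8736 Y113.0821 F844
G01 X7.8736 Y151.3037 F844
M5
G00 X0.0000 Y0.0000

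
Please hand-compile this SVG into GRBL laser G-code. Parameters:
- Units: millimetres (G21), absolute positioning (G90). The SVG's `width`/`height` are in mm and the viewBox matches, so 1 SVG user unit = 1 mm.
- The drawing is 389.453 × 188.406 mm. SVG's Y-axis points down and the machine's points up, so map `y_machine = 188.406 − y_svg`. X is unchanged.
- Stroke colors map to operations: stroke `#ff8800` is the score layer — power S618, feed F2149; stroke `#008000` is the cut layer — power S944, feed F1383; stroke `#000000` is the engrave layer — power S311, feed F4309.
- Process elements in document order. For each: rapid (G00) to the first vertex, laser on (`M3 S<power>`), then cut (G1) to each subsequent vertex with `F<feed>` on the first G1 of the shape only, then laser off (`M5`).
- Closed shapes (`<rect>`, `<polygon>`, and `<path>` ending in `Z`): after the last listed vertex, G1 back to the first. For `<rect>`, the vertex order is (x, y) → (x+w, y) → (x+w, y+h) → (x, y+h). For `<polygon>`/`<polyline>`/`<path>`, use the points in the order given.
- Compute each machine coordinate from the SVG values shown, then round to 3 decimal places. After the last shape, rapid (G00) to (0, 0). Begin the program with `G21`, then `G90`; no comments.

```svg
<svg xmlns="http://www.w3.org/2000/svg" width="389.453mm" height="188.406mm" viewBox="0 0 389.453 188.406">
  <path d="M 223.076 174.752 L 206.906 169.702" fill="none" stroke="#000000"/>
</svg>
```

viewBox `0 0 389.453 188.406` with mm width/height → 1 unit = 1 mm. Flip: y_m = 188.406 − y_svg.

**Shape 1** — `<path>` line segment, stroke `#000000` → engrave (S311, F4309). Machine vertices: (223.076,13.654) → (206.906,18.704). Open path.

G21
G90
G00 X223.076 Y13.654
M3 S311
G1 X206.906 Y18.704 F4309
M5
G00 X0.000 Y0.000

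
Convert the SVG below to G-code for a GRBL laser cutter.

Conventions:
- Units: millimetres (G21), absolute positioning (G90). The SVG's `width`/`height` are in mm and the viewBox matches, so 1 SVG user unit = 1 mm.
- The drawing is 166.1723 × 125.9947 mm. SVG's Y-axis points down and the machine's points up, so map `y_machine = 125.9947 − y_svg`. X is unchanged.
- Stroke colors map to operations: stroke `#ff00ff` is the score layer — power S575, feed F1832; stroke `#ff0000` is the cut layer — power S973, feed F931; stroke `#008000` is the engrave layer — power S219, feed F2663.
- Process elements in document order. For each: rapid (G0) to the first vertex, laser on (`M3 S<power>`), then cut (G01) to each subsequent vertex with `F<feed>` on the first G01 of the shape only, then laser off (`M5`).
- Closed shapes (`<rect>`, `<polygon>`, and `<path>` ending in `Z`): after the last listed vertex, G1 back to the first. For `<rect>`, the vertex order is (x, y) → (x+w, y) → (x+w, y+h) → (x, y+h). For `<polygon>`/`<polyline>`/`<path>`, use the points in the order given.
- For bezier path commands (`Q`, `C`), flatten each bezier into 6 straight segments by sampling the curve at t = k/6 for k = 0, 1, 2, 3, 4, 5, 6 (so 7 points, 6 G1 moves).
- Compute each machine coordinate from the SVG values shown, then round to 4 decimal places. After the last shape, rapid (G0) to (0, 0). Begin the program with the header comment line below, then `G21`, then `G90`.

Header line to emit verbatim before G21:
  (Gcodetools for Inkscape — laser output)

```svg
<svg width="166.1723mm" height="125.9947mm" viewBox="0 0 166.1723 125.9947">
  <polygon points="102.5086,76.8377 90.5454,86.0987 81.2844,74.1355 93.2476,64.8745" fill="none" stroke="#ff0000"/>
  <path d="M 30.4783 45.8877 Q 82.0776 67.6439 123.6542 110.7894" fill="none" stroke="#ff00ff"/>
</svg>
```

viewBox `0 0 166.1723 125.9947` with mm width/height → 1 unit = 1 mm. Flip: y_m = 125.9947 − y_svg.

**Shape 1** — `<polygon>` regular polygon, stroke `#ff0000` → cut (S973, F931). Machine vertices: (102.5086,49.1570) → (90.5454,39.8960) → (81.2844,51.8592) → (93.2476,61.1202) → (102.5086,49.1570). Closed: final G1 returns to the first vertex.

**Shape 2** — `<path>` quadratic bezier, stroke `#ff00ff` → score (S575, F1832). Control points (SVG): P0=(30.4783,45.8877), P1=(82.0776,67.6439), P2=(123.6542,110.7894); sampled at t=k/6. Machine vertices: (30.4783,80.1070) → (47.3997,72.2608) → (63.7642,63.2263) → (79.5719,53.0035) → (94.8228,41.5924) → (109.5169,28.9930) → (123.6542,15.2053). Open path.

(Gcodetools for Inkscape — laser output)
G21
G90
G0 X102.5086 Y49.1570
M3 S973
G01 X90.5454 Y39.8960 F931
G01 X81.2844 Y51.8592
G01 X93.2476 Y61.1202
G01 X102.5086 Y49.1570
M5
G0 X30.4783 Y80.1070
M3 S575
G01 X47.3997 Y72.2608 F1832
G01 X63.7642 Y63.2263
G01 X79.5719 Y53.0035
G01 X94.8228 Y41.5924
G01 X109.5169 Y28.9930
G01 X123.6542 Y15.2053
M5
G0 X0.0000 Y0.0000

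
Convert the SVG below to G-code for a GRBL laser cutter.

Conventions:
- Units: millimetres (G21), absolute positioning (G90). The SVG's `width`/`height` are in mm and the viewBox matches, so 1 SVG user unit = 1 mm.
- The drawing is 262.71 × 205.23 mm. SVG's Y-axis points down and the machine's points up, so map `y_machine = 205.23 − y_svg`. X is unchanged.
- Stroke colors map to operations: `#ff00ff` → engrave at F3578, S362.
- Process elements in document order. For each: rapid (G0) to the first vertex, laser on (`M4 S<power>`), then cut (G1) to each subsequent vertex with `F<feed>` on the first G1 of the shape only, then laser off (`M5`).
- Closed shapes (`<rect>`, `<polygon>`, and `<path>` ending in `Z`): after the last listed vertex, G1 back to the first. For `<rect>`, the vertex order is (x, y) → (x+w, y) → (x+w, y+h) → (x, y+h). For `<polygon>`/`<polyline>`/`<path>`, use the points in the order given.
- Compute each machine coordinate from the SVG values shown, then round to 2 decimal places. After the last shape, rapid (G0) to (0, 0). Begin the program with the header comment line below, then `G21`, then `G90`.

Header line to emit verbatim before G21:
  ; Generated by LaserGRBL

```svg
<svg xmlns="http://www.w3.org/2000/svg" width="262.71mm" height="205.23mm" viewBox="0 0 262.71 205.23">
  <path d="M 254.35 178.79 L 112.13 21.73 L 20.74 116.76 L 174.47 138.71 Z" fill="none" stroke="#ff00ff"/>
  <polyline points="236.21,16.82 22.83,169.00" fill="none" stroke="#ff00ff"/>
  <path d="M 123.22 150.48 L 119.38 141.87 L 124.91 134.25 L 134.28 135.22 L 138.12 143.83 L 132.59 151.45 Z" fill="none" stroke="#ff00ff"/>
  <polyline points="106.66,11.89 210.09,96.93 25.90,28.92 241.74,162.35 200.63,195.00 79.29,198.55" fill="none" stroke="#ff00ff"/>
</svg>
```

viewBox `0 0 262.71 205.23` with mm width/height → 1 unit = 1 mm. Flip: y_m = 205.23 − y_svg.

**Shape 1** — `<path>` closed polygon, stroke `#ff00ff` → engrave (S362, F3578). Machine vertices: (254.35,26.44) → (112.13,183.50) → (20.74,88.47) → (174.47,66.52) → (254.35,26.44). Closed: final G1 returns to the first vertex.

**Shape 2** — `<polyline>` line segment, stroke `#ff00ff` → engrave (S362, F3578). Machine vertices: (236.21,188.41) → (22.83,36.23). Open path.

**Shape 3** — `<path>` regular polygon, stroke `#ff00ff` → engrave (S362, F3578). Machine vertices: (123.22,54.75) → (119.38,63.36) → (124.91,70.98) → (134.28,70.01) → (138.12,61.40) → (132.59,53.78) → (123.22,54.75). Closed: final G1 returns to the first vertex.

**Shape 4** — `<polyline>` open polyline, stroke `#ff00ff` → engrave (S362, F3578). Machine vertices: (106.66,193.34) → (210.09,108.30) → (25.90,176.31) → (241.74,42.88) → (200.63,10.23) → (79.29,6.68). Open path.

; Generated by LaserGRBL
G21
G90
G0 X254.35 Y26.44
M4 S362
G1 X112.13 Y183.50 F3578
G1 X20.74 Y88.47
G1 X174.47 Y66.52
G1 X254.35 Y26.44
M5
G0 X236.21 Y188.41
M4 S362
G1 X22.83 Y36.23 F3578
M5
G0 X123.22 Y54.75
M4 S362
G1 X119.38 Y63.36 F3578
G1 X124.91 Y70.98
G1 X134.28 Y70.01
G1 X138.12 Y61.40
G1 X132.59 Y53.78
G1 X123.22 Y54.75
M5
G0 X106.66 Y193.34
M4 S362
G1 X210.09 Y108.30 F3578
G1 X25.90 Y176.31
G1 X241.74 Y42.88
G1 X200.63 Y10.23
G1 X79.29 Y6.68
M5
G0 X0.00 Y0.00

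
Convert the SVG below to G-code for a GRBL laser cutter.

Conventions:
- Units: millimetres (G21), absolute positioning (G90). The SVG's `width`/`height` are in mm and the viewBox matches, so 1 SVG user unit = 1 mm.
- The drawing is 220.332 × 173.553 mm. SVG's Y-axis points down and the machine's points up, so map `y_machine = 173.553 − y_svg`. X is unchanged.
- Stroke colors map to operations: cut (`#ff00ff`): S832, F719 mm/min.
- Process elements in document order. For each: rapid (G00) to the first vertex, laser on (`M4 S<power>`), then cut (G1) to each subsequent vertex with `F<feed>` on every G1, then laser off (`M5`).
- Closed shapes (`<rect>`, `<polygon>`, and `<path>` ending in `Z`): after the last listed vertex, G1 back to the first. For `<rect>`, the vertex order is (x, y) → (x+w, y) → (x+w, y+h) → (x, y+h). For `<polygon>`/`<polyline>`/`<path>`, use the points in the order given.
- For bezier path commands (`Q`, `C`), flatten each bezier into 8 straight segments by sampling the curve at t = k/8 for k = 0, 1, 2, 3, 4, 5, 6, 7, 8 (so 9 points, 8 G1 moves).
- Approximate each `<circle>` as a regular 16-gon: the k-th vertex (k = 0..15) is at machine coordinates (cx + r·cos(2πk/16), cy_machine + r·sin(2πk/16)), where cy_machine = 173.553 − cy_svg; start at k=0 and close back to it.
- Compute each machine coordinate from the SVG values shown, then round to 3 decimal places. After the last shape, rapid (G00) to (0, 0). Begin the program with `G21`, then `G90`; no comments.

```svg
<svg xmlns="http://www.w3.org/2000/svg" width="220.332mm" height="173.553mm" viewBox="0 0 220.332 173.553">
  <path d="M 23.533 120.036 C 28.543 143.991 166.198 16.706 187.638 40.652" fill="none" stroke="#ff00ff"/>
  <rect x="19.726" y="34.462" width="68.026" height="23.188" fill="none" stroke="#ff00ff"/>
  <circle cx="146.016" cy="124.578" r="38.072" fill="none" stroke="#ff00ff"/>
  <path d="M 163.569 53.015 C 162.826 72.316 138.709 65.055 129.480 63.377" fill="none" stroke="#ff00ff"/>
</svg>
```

G21
G90
G00 X23.533 Y53.517
M4 S832
G1 X31.143 Y51.032 F719
G1 X48.273 Y59.182 F719
G1 X72.005 Y74.421 F719
G1 X99.424 Y93.206 F719
G1 X127.613 Y111.990 F719
G1 X153.656 Y127.231 F719
G1 X174.636 Y135.383 F719
G1 X187.638 Y132.901 F719
M5
G00 X19.726 Y139.091
M4 S832
G1 X87.752 Y139.091 F719
G1 X87.752 Y115.903 F719
G1 X19.726 Y115.903 F719
G1 X19.726 Y139.091 F719
M5
G00 X184.088 Y48.975
M4 S832
G1 X181.190 Y63.545 F719
G1 X172.937 Y75.896 F719
G1 X160.586 Y84.149 F719
G1 X146.016 Y87.047 F719
G1 X131.446 Y84.149 F719
G1 X119.095 Y75.896 F719
G1 X110.842 Y63.545 F719
G1 X107.944 Y48.975 F719
G1 X110.842 Y34.405 F719
G1 X119.095 Y22.054 F719
G1 X131.446 Y13.801 F719
G1 X146.016 Y10.903 F719
G1 X160.586 Y13.801 F719
G1 X172.937 Y22.054 F719
G1 X181.190 Y34.405 F719
G1 X184.088 Y48.975 F719
M5
G00 X163.569 Y120.538
M4 S832
G1 X162.269 Y114.482 F719
G1 X159.227 Y110.540 F719
G1 X154.890 Y108.335 F719
G1 X149.707 Y107.490 F719
G1 X144.126 Y107.628 F719
G1 X138.595 Y108.373 F719
G1 X133.564 Y109.348 F719
G1 X129.480 Y110.176 F719
M5
G00 X0.000 Y0.000

1 u = 1 mm; y_m = 173.553 − y.

[1] `<path>` cubic bezier, #ff00ff→cut S832 F719: (23.533,53.517) → (31.143,51.032) → (48.273,59.182) → (72.005,74.421) → (99.424,93.206) → (127.613,111.990) → (153.656,127.231) → (174.636,135.383) → (187.638,132.901)

[2] `<rect>` rectangle, #ff00ff→cut S832 F719: (19.726,139.091) → (87.752,139.091) → (87.752,115.903) → (19.726,115.903) → (19.726,139.091) (closed)

[3] `<circle>` circle, #ff00ff→cut S832 F719: (184.088,48.975) → (181.190,63.545) → (172.937,75.896) → (160.586,84.149) → (146.016,87.047) → (131.446,84.149) → (119.095,75.896) → (110.842,63.545) → (107.944,48.975) → (110.842,34.405) → (119.095,22.054) → (131.446,13.801) → (146.016,10.903) → (160.586,13.801) → (172.937,22.054) → (181.190,34.405) → (184.088,48.975) (closed)

[4] `<path>` cubic bezier, #ff00ff→cut S832 F719: (163.569,120.538) → (162.269,114.482) → (159.227,110.540) → (154.890,108.335) → (149.707,107.490) → (144.126,107.628) → (138.595,108.373) → (133.564,109.348) → (129.480,110.176)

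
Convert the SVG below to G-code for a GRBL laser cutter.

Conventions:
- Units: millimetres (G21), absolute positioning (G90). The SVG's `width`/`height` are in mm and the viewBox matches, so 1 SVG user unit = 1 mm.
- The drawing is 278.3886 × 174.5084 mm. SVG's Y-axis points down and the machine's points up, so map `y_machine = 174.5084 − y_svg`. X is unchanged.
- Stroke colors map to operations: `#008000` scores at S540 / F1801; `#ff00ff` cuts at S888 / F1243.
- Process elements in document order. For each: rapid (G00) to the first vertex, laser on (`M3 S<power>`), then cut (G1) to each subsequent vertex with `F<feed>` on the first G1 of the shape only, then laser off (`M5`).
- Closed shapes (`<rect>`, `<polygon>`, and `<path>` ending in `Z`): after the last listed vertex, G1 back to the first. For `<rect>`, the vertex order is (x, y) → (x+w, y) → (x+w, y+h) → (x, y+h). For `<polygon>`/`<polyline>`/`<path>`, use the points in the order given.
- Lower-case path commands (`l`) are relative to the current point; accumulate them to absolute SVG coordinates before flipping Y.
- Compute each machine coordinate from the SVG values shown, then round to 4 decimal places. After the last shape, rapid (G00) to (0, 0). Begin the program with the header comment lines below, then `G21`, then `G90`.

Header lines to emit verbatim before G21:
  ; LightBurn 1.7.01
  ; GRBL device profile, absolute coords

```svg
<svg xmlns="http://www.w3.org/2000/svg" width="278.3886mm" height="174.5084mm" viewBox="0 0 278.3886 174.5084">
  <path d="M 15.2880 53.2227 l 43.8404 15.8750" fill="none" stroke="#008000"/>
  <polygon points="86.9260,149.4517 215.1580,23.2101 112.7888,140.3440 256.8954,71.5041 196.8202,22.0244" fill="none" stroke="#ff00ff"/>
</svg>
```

; LightBurn 1.7.01
; GRBL device profile, absolute coords
G21
G90
G00 X15.2880 Y121.2857
M3 S540
G1 X59.1284 Y105.4107 F1801
M5
G00 X86.9260 Y25.0567
M3 S888
G1 X215.1580 Y151.2983 F1243
G1 X112.7888 Y34.1644
G1 X256.8954 Y103.0043
G1 X196.8202 Y152.4840
G1 X86.9260 Y25.0567
M5
G00 X0.0000 Y0.0000

Since the viewBox matches the mm dimensions, user units are millimetres directly. The only transform is the Y-flip y_m = 174.5084 − y_svg.

Shape 1 is a line segment drawn with `<path>`. Its stroke #008000 means score at S540, F1801. After flipping Y the toolpath is (15.2880,121.2857) → (59.1284,105.4107).

Shape 2 is a closed polygon drawn with `<polygon>`. Its stroke #ff00ff means cut at S888, F1243. After flipping Y the toolpath is (86.9260,25.0567) → (215.1580,151.2983) → (112.7888,34.1644) → (256.8954,103.0043) → (196.8202,152.4840) → (86.9260,25.0567), returning to the start.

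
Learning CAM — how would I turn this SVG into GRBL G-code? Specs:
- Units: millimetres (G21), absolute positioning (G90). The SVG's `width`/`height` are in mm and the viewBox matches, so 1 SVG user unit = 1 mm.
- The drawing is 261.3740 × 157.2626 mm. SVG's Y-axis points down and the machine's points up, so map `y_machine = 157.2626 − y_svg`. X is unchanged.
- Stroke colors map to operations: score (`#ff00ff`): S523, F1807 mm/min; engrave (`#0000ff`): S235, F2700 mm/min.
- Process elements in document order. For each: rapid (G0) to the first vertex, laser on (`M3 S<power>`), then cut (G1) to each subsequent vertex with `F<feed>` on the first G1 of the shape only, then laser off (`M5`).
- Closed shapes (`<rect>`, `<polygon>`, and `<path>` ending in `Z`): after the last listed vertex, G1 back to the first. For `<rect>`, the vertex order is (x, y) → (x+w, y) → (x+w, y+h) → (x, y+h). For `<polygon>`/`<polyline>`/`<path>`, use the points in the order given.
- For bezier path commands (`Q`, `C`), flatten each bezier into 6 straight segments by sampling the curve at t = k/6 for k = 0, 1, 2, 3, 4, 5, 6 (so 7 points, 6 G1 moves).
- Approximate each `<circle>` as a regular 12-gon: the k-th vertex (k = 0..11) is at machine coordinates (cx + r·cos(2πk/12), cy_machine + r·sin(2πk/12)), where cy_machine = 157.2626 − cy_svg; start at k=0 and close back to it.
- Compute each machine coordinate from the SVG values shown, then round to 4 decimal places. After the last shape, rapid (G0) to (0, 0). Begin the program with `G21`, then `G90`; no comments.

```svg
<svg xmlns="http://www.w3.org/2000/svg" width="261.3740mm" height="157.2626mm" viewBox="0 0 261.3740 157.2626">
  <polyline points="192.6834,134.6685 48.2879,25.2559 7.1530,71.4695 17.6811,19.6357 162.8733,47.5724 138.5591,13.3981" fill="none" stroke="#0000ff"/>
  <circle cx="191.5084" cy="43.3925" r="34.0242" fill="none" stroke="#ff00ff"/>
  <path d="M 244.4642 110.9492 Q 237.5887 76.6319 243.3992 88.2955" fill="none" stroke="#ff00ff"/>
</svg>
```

viewBox `0 0 261.3740 157.2626` with mm width/height → 1 unit = 1 mm. Flip: y_m = 157.2626 − y_svg.

**Shape 1** — `<polyline>` open polyline, stroke `#0000ff` → engrave (S235, F2700). Machine vertices: (192.6834,22.5941) → (48.2879,132.0067) → (7.1530,85.7931) → (17.6811,137.6269) → (162.8733,109.6902) → (138.5591,143.8645). Open path.

**Shape 2** — `<circle>` circle, stroke `#ff00ff` → score (S523, F1807). Machine vertices: (225.5326,113.8701) → (220.9742,130.8822) → (208.5205,143.3359) → (191.5084,147.8943) → (174.4963,143.3359) → (162.0426,130.8822) → (157.4842,113.8701) → (162.0426,96.8580) → (174.4963,84.4043) → (191.5084,79.8459) → (208.5205,84.4043) → (220.9742,96.8580) → (225.5326,113.8701). Closed: final G1 returns to the first vertex.

**Shape 3** — `<path>` quadratic bezier, stroke `#ff00ff` → score (S523, F1807). Control points (SVG): P0=(244.4642,110.9492), P1=(237.5887,76.6319), P2=(243.3992,88.2955); sampled at t=k/6. Machine vertices: (244.4642,46.3134) → (242.5248,56.4753) → (241.2901,64.0826) → (240.7602,69.1355) → (240.9351,71.6338) → (241.8148,71.5777) → (243.3992,68.9671). Open path.

G21
G90
G0 X192.6834 Y22.5941
M3 S235
G1 X48.2879 Y132.0067 F2700
G1 X7.1530 Y85.7931
G1 X17.6811 Y137.6269
G1 X162.8733 Y109.6902
G1 X138.5591 Y143.8645
M5
G0 X225.5326 Y113.8701
M3 S523
G1 X220.9742 Y130.8822 F1807
G1 X208.5205 Y143.3359
G1 X191.5084 Y147.8943
G1 X174.4963 Y143.3359
G1 X162.0426 Y130.8822
G1 X157.4842 Y113.8701
G1 X162.0426 Y96.8580
G1 X174.4963 Y84.4043
G1 X191.5084 Y79.8459
G1 X208.5205 Y84.4043
G1 X220.9742 Y96.8580
G1 X225.5326 Y113.8701
M5
G0 X244.4642 Y46.3134
M3 S523
G1 X242.5248 Y56.4753 F1807
G1 X241.2901 Y64.0826
G1 X240.7602 Y69.1355
G1 X240.9351 Y71.6338
G1 X241.8148 Y71.5777
G1 X243.3992 Y68.9671
M5
G0 X0.0000 Y0.0000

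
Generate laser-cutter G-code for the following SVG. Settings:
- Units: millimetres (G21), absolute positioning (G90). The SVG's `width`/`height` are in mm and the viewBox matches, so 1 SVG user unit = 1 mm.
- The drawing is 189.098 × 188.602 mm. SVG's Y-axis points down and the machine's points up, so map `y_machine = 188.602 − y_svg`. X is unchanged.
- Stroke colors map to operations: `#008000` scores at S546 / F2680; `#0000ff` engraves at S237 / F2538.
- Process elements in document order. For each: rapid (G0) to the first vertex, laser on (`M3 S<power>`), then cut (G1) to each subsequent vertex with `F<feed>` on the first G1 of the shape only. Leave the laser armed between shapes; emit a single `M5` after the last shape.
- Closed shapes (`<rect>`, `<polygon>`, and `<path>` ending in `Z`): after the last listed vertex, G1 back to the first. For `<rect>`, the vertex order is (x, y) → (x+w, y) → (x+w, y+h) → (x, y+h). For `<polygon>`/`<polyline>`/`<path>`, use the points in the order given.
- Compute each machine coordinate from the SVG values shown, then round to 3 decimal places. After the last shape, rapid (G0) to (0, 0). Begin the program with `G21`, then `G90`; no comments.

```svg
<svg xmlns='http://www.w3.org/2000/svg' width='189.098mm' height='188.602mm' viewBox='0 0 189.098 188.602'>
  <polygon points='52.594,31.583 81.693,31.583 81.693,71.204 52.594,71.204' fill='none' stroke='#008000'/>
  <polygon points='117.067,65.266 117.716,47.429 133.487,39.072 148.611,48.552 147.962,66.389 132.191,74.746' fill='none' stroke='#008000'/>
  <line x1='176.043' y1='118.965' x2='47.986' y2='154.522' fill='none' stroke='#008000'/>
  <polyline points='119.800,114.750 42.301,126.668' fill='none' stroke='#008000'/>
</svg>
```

viewBox `0 0 189.098 188.602` with mm width/height → 1 unit = 1 mm. Flip: y_m = 188.602 − y_svg.

**Shape 1** — `<polygon>` rectangle, stroke `#008000` → score (S546, F2680). Machine vertices: (52.594,157.019) → (81.693,157.019) → (81.693,117.398) → (52.594,117.398) → (52.594,157.019). Closed: final G1 returns to the first vertex.

**Shape 2** — `<polygon>` regular polygon, stroke `#008000` → score (S546, F2680). Machine vertices: (117.067,123.336) → (117.716,141.173) → (133.487,149.530) → (148.611,140.050) → (147.962,122.213) → (132.191,113.856) → (117.067,123.336). Closed: final G1 returns to the first vertex.

**Shape 3** — `<line>` line segment, stroke `#008000` → score (S546, F2680). Machine vertices: (176.043,69.637) → (47.986,34.080). Open path.

**Shape 4** — `<polyline>` line segment, stroke `#008000` → score (S546, F2680). Machine vertices: (119.800,73.852) → (42.301,61.934). Open path.

G21
G90
G0 X52.594 Y157.019
M3 S546
G1 X81.693 Y157.019 F2680
G1 X81.693 Y117.398
G1 X52.594 Y117.398
G1 X52.594 Y157.019
G0 X117.067 Y123.336
M3 S546
G1 X117.716 Y141.173 F2680
G1 X133.487 Y149.530
G1 X148.611 Y140.050
G1 X147.962 Y122.213
G1 X132.191 Y113.856
G1 X117.067 Y123.336
G0 X176.043 Y69.637
M3 S546
G1 X47.986 Y34.080 F2680
G0 X119.800 Y73.852
M3 S546
G1 X42.301 Y61.934 F2680
M5
G0 X0.000 Y0.000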